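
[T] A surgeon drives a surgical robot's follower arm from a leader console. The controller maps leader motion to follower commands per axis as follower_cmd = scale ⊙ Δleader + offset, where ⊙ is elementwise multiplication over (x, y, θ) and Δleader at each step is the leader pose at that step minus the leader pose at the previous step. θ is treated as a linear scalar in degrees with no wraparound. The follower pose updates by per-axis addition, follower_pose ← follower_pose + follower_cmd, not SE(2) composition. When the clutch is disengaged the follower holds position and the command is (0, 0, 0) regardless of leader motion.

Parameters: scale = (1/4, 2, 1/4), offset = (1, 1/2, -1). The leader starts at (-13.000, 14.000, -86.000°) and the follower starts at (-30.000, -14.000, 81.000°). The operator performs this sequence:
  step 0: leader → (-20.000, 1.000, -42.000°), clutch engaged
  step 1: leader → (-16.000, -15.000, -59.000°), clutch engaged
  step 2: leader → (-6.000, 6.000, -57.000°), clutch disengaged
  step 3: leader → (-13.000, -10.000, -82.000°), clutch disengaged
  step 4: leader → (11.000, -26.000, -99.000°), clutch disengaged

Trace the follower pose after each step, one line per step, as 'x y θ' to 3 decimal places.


-30.750 -39.500 91.000
-28.750 -71.000 85.750
-28.750 -71.000 85.750
-28.750 -71.000 85.750
-28.750 -71.000 85.750

step 0: Δleader=(-7.000, -13.000, 44.000°), engaged; cmd=(-0.750, -25.500, 10.000°) → follower=(-30.750, -39.500, 91.000°)
step 1: Δleader=(4.000, -16.000, -17.000°), engaged; cmd=(2.000, -31.500, -5.250°) → follower=(-28.750, -71.000, 85.750°)
step 2: Δleader=(10.000, 21.000, 2.000°), disengaged; cmd=(0,0,0) → follower holds at (-28.750, -71.000, 85.750°)
step 3: Δleader=(-7.000, -16.000, -25.000°), disengaged; cmd=(0,0,0) → follower holds at (-28.750, -71.000, 85.750°)
step 4: Δleader=(24.000, -16.000, -17.000°), disengaged; cmd=(0,0,0) → follower holds at (-28.750, -71.000, 85.750°)


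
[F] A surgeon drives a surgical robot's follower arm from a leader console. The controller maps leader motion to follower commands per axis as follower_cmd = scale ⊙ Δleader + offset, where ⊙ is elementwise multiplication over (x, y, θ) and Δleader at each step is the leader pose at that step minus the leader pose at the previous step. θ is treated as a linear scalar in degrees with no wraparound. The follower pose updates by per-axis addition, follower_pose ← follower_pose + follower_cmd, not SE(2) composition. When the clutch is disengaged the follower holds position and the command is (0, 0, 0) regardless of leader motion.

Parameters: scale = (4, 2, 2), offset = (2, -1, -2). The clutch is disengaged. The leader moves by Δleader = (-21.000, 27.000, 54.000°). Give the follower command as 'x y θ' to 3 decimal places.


clutch disengaged → follower holds; cmd = (0, 0, 0)

0.000 0.000 0.000


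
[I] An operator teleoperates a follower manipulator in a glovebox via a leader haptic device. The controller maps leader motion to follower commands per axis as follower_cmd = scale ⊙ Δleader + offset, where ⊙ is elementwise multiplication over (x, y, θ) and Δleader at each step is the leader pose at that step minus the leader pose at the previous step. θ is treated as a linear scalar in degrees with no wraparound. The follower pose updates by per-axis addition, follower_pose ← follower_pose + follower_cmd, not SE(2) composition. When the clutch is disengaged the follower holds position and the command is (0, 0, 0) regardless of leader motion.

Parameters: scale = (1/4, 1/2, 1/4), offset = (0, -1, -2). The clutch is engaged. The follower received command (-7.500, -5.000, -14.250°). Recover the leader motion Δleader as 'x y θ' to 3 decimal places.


-30.000 -8.000 -49.000

axis x: (-7.500 − 0) / (1/4) = -30.000
axis y: (-5.000 − -1) / (1/2) = -8.000
axis θ: (-14.250 − -2) / (1/4) = -49.000


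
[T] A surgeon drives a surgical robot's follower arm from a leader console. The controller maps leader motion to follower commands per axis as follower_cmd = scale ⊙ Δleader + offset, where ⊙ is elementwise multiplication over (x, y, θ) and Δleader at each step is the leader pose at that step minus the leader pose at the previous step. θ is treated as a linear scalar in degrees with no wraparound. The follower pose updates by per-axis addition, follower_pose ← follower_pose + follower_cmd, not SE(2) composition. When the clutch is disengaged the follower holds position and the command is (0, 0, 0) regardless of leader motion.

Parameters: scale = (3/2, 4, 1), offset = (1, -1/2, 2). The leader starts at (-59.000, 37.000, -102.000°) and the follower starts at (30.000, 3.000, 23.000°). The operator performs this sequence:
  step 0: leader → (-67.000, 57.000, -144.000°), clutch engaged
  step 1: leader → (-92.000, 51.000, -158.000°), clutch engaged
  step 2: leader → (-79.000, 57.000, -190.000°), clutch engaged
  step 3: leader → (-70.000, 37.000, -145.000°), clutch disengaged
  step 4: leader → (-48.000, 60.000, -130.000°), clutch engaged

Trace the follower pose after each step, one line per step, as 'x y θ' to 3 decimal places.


step 0: Δleader=(-8.000, 20.000, -42.000°), engaged; cmd=(-11.000, 79.500, -40.000°) → follower=(19.000, 82.500, -17.000°)
step 1: Δleader=(-25.000, -6.000, -14.000°), engaged; cmd=(-36.500, -24.500, -12.000°) → follower=(-17.500, 58.000, -29.000°)
step 2: Δleader=(13.000, 6.000, -32.000°), engaged; cmd=(20.500, 23.500, -30.000°) → follower=(3.000, 81.500, -59.000°)
step 3: Δleader=(9.000, -20.000, 45.000°), disengaged; cmd=(0,0,0) → follower holds at (3.000, 81.500, -59.000°)
step 4: Δleader=(22.000, 23.000, 15.000°), engaged; cmd=(34.000, 91.500, 17.000°) → follower=(37.000, 173.000, -42.000°)

19.000 82.500 -17.000
-17.500 58.000 -29.000
3.000 81.500 -59.000
3.000 81.500 -59.000
37.000 173.000 -42.000


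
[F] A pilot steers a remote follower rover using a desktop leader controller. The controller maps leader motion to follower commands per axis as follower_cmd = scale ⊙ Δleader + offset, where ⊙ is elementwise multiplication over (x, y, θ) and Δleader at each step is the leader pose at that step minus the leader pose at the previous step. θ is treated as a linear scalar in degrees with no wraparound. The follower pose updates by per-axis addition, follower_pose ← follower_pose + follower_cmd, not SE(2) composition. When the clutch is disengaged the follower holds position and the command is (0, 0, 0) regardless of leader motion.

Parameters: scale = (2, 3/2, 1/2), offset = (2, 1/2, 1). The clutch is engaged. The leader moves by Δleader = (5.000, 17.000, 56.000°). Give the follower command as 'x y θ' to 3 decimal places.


12.000 26.000 29.000

axis x: 2·5.000 + 2 = 12.000
axis y: 3/2·17.000 + 1/2 = 26.000
axis θ: 1/2·56.000 + 1 = 29.000


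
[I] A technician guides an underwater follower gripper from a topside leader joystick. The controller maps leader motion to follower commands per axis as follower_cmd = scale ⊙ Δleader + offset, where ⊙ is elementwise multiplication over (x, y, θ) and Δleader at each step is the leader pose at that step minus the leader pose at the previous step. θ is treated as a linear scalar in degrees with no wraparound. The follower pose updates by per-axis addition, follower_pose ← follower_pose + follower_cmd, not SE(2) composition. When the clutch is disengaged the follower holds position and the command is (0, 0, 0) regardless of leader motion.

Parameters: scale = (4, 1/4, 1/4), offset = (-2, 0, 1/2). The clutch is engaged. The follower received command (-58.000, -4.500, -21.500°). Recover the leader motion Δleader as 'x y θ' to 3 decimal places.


axis x: (-58.000 − -2) / (4) = -14.000
axis y: (-4.500 − 0) / (1/4) = -18.000
axis θ: (-21.500 − 1/2) / (1/4) = -88.000

-14.000 -18.000 -88.000


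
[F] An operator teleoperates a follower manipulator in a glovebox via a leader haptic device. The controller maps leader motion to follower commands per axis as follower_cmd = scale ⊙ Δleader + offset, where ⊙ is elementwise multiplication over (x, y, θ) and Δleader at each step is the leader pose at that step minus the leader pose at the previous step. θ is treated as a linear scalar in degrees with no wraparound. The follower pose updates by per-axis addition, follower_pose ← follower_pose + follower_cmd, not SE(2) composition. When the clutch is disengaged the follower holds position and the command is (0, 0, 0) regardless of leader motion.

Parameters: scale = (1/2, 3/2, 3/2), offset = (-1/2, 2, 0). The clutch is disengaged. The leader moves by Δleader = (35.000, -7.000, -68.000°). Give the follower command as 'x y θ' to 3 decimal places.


clutch disengaged → follower holds; cmd = (0, 0, 0)

0.000 0.000 0.000


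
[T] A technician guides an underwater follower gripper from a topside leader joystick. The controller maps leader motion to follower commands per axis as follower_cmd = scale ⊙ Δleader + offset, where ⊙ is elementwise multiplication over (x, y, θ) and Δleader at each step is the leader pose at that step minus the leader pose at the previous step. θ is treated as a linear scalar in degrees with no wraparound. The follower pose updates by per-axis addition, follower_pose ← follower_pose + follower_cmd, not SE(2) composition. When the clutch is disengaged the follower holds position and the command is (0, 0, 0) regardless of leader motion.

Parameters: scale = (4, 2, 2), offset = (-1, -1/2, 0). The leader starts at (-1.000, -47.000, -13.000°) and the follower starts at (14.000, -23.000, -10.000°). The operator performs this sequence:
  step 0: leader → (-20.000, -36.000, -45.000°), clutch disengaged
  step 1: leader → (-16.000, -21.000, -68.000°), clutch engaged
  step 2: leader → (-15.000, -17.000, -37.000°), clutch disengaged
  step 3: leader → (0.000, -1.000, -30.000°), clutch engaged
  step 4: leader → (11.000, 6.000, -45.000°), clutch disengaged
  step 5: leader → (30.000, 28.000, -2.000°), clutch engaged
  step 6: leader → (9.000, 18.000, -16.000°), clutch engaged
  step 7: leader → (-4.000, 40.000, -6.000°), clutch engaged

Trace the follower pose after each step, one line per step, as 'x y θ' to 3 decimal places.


step 0: Δleader=(-19.000, 11.000, -32.000°), disengaged; cmd=(0,0,0) → follower holds at (14.000, -23.000, -10.000°)
step 1: Δleader=(4.000, 15.000, -23.000°), engaged; cmd=(15.000, 29.500, -46.000°) → follower=(29.000, 6.500, -56.000°)
step 2: Δleader=(1.000, 4.000, 31.000°), disengaged; cmd=(0,0,0) → follower holds at (29.000, 6.500, -56.000°)
step 3: Δleader=(15.000, 16.000, 7.000°), engaged; cmd=(59.000, 31.500, 14.000°) → follower=(88.000, 38.000, -42.000°)
step 4: Δleader=(11.000, 7.000, -15.000°), disengaged; cmd=(0,0,0) → follower holds at (88.000, 38.000, -42.000°)
step 5: Δleader=(19.000, 22.000, 43.000°), engaged; cmd=(75.000, 43.500, 86.000°) → follower=(163.000, 81.500, 44.000°)
step 6: Δleader=(-21.000, -10.000, -14.000°), engaged; cmd=(-85.000, -20.500, -28.000°) → follower=(78.000, 61.000, 16.000°)
step 7: Δleader=(-13.000, 22.000, 10.000°), engaged; cmd=(-53.000, 43.500, 20.000°) → follower=(25.000, 104.500, 36.000°)

14.000 -23.000 -10.000
29.000 6.500 -56.000
29.000 6.500 -56.000
88.000 38.000 -42.000
88.000 38.000 -42.000
163.000 81.500 44.000
78.000 61.000 16.000
25.000 104.500 36.000


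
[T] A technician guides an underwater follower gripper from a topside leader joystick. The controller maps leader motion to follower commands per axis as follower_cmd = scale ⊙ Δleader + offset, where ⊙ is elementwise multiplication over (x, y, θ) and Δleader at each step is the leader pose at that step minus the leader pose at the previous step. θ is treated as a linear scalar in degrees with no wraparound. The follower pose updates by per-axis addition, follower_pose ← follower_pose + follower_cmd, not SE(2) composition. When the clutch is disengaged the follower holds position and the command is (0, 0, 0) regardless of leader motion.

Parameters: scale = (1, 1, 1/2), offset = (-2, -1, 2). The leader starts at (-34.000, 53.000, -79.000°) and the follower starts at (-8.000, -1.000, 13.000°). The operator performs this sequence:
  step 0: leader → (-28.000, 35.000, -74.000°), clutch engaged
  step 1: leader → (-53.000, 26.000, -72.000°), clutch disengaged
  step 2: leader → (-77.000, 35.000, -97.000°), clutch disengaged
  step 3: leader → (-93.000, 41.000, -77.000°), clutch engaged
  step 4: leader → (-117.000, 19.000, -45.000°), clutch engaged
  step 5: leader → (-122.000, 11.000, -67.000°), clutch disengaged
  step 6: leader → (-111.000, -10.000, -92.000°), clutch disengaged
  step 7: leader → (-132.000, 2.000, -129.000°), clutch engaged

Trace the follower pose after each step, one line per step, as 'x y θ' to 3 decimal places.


step 0: Δleader=(6.000, -18.000, 5.000°), engaged; cmd=(4.000, -19.000, 4.500°) → follower=(-4.000, -20.000, 17.500°)
step 1: Δleader=(-25.000, -9.000, 2.000°), disengaged; cmd=(0,0,0) → follower holds at (-4.000, -20.000, 17.500°)
step 2: Δleader=(-24.000, 9.000, -25.000°), disengaged; cmd=(0,0,0) → follower holds at (-4.000, -20.000, 17.500°)
step 3: Δleader=(-16.000, 6.000, 20.000°), engaged; cmd=(-18.000, 5.000, 12.000°) → follower=(-22.000, -15.000, 29.500°)
step 4: Δleader=(-24.000, -22.000, 32.000°), engaged; cmd=(-26.000, -23.000, 18.000°) → follower=(-48.000, -38.000, 47.500°)
step 5: Δleader=(-5.000, -8.000, -22.000°), disengaged; cmd=(0,0,0) → follower holds at (-48.000, -38.000, 47.500°)
step 6: Δleader=(11.000, -21.000, -25.000°), disengaged; cmd=(0,0,0) → follower holds at (-48.000, -38.000, 47.500°)
step 7: Δleader=(-21.000, 12.000, -37.000°), engaged; cmd=(-23.000, 11.000, -16.500°) → follower=(-71.000, -27.000, 31.000°)

-4.000 -20.000 17.500
-4.000 -20.000 17.500
-4.000 -20.000 17.500
-22.000 -15.000 29.500
-48.000 -38.000 47.500
-48.000 -38.000 47.500
-48.000 -38.000 47.500
-71.000 -27.000 31.000


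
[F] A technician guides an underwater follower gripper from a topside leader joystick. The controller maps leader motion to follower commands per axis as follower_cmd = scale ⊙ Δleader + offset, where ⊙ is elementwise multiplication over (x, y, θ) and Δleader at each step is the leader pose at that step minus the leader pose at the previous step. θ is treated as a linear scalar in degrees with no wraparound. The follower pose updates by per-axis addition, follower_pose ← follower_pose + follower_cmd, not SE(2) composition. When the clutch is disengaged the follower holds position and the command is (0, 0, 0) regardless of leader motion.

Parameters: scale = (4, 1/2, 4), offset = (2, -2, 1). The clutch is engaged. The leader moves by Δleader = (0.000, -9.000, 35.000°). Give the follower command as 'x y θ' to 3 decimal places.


2.000 -6.500 141.000

axis x: 4·0.000 + 2 = 2.000
axis y: 1/2·-9.000 + -2 = -6.500
axis θ: 4·35.000 + 1 = 141.000


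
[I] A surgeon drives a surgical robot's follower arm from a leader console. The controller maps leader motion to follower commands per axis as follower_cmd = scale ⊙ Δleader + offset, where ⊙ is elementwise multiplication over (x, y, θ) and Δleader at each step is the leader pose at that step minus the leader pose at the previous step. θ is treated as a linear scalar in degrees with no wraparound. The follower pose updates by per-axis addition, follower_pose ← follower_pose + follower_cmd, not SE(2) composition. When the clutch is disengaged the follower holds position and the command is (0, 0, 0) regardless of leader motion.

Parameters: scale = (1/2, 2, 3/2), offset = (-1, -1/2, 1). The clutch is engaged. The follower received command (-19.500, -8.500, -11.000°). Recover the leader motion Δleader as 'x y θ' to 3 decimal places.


axis x: (-19.500 − -1) / (1/2) = -37.000
axis y: (-8.500 − -1/2) / (2) = -4.000
axis θ: (-11.000 − 1) / (3/2) = -8.000

-37.000 -4.000 -8.000


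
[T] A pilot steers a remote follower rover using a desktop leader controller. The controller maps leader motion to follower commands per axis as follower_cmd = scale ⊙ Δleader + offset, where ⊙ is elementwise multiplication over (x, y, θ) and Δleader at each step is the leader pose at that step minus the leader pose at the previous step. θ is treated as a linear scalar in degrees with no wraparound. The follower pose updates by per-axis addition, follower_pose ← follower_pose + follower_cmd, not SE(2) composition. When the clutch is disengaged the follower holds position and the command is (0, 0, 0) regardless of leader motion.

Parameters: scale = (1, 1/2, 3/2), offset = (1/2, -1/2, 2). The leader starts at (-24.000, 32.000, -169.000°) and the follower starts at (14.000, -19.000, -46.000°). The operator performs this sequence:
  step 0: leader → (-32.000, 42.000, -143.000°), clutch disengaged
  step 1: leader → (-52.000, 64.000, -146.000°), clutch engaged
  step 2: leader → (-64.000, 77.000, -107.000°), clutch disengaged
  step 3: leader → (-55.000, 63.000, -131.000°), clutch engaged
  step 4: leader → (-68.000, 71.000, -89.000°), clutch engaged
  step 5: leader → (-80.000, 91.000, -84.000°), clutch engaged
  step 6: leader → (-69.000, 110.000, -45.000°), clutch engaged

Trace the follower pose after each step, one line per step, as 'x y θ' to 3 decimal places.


14.000 -19.000 -46.000
-5.500 -8.500 -48.500
-5.500 -8.500 -48.500
4.000 -16.000 -82.500
-8.500 -12.500 -17.500
-20.000 -3.000 -8.000
-8.500 6.000 52.500

step 0: Δleader=(-8.000, 10.000, 26.000°), disengaged; cmd=(0,0,0) → follower holds at (14.000, -19.000, -46.000°)
step 1: Δleader=(-20.000, 22.000, -3.000°), engaged; cmd=(-19.500, 10.500, -2.500°) → follower=(-5.500, -8.500, -48.500°)
step 2: Δleader=(-12.000, 13.000, 39.000°), disengaged; cmd=(0,0,0) → follower holds at (-5.500, -8.500, -48.500°)
step 3: Δleader=(9.000, -14.000, -24.000°), engaged; cmd=(9.500, -7.500, -34.000°) → follower=(4.000, -16.000, -82.500°)
step 4: Δleader=(-13.000, 8.000, 42.000°), engaged; cmd=(-12.500, 3.500, 65.000°) → follower=(-8.500, -12.500, -17.500°)
step 5: Δleader=(-12.000, 20.000, 5.000°), engaged; cmd=(-11.500, 9.500, 9.500°) → follower=(-20.000, -3.000, -8.000°)
step 6: Δleader=(11.000, 19.000, 39.000°), engaged; cmd=(11.500, 9.000, 60.500°) → follower=(-8.500, 6.000, 52.500°)


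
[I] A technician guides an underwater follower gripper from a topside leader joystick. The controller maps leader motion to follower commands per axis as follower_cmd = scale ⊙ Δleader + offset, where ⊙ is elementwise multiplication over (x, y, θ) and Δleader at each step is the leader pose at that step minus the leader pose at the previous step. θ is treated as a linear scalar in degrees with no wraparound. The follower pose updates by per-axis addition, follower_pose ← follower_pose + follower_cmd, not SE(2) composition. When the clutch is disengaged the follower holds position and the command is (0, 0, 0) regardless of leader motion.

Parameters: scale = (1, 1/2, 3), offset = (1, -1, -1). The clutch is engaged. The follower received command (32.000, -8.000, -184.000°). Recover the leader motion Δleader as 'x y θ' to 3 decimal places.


axis x: (32.000 − 1) / (1) = 31.000
axis y: (-8.000 − -1) / (1/2) = -14.000
axis θ: (-184.000 − -1) / (3) = -61.000

31.000 -14.000 -61.000


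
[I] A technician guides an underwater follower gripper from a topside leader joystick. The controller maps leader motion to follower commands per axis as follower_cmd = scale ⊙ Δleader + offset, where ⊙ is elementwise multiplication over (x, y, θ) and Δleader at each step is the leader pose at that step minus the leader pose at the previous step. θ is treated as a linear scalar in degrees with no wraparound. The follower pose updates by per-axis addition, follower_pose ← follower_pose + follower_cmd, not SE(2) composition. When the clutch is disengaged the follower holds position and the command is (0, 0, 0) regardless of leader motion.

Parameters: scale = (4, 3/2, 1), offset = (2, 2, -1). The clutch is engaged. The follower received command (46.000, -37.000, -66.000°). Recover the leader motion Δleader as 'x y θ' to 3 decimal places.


axis x: (46.000 − 2) / (4) = 11.000
axis y: (-37.000 − 2) / (3/2) = -26.000
axis θ: (-66.000 − -1) / (1) = -65.000

11.000 -26.000 -65.000


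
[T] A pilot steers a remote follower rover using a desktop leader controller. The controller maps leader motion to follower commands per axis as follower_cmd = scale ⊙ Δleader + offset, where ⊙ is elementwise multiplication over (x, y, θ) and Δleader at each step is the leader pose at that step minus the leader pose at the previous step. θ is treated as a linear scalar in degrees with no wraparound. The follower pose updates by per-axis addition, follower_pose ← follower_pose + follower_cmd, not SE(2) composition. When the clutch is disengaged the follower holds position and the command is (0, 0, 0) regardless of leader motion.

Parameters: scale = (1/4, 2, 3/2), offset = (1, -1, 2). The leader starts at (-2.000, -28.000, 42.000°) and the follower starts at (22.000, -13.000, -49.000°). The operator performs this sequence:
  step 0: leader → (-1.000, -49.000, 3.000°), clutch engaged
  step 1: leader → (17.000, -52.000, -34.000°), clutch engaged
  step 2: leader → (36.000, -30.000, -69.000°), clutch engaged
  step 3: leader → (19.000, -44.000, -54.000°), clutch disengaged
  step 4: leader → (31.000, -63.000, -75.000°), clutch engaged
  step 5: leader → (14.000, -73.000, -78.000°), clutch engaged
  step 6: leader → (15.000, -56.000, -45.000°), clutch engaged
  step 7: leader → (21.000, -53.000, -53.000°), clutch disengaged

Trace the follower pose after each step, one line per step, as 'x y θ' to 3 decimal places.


23.250 -56.000 -105.500
28.750 -63.000 -159.000
34.500 -20.000 -209.500
34.500 -20.000 -209.500
38.500 -59.000 -239.000
35.250 -80.000 -241.500
36.500 -47.000 -190.000
36.500 -47.000 -190.000

step 0: Δleader=(1.000, -21.000, -39.000°), engaged; cmd=(1.250, -43.000, -56.500°) → follower=(23.250, -56.000, -105.500°)
step 1: Δleader=(18.000, -3.000, -37.000°), engaged; cmd=(5.500, -7.000, -53.500°) → follower=(28.750, -63.000, -159.000°)
step 2: Δleader=(19.000, 22.000, -35.000°), engaged; cmd=(5.750, 43.000, -50.500°) → follower=(34.500, -20.000, -209.500°)
step 3: Δleader=(-17.000, -14.000, 15.000°), disengaged; cmd=(0,0,0) → follower holds at (34.500, -20.000, -209.500°)
step 4: Δleader=(12.000, -19.000, -21.000°), engaged; cmd=(4.000, -39.000, -29.500°) → follower=(38.500, -59.000, -239.000°)
step 5: Δleader=(-17.000, -10.000, -3.000°), engaged; cmd=(-3.250, -21.000, -2.500°) → follower=(35.250, -80.000, -241.500°)
step 6: Δleader=(1.000, 17.000, 33.000°), engaged; cmd=(1.250, 33.000, 51.500°) → follower=(36.500, -47.000, -190.000°)
step 7: Δleader=(6.000, 3.000, -8.000°), disengaged; cmd=(0,0,0) → follower holds at (36.500, -47.000, -190.000°)


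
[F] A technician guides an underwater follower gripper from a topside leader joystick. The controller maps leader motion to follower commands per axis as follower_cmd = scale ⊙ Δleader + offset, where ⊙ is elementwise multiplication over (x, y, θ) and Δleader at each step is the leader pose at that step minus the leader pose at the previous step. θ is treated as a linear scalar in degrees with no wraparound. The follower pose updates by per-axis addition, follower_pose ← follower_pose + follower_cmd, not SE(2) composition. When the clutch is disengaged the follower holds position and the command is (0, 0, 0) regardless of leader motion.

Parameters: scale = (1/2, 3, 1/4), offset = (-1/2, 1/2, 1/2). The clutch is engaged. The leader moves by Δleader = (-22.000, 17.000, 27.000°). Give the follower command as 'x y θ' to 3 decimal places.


axis x: 1/2·-22.000 + -1/2 = -11.500
axis y: 3·17.000 + 1/2 = 51.500
axis θ: 1/4·27.000 + 1/2 = 7.250

-11.500 51.500 7.250


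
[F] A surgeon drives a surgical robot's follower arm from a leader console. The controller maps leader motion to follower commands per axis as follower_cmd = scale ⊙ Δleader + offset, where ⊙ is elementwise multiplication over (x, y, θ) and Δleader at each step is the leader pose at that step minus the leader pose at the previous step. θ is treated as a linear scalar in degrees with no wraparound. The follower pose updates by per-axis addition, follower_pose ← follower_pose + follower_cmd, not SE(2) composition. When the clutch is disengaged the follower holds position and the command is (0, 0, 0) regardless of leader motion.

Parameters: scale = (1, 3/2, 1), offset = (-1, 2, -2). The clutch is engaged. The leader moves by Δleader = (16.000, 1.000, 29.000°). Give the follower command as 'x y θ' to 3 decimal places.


15.000 3.500 27.000

axis x: 1·16.000 + -1 = 15.000
axis y: 3/2·1.000 + 2 = 3.500
axis θ: 1·29.000 + -2 = 27.000


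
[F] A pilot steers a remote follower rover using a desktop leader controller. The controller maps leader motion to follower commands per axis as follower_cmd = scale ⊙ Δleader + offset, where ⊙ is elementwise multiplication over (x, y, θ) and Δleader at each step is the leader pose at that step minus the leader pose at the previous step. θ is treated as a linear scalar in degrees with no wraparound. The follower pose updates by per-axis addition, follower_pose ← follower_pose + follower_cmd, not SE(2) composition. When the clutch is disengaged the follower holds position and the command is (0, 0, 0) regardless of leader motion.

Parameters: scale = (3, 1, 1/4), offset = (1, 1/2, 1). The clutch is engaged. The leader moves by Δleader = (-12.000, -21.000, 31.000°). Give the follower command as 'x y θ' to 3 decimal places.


axis x: 3·-12.000 + 1 = -35.000
axis y: 1·-21.000 + 1/2 = -20.500
axis θ: 1/4·31.000 + 1 = 8.750

-35.000 -20.500 8.750


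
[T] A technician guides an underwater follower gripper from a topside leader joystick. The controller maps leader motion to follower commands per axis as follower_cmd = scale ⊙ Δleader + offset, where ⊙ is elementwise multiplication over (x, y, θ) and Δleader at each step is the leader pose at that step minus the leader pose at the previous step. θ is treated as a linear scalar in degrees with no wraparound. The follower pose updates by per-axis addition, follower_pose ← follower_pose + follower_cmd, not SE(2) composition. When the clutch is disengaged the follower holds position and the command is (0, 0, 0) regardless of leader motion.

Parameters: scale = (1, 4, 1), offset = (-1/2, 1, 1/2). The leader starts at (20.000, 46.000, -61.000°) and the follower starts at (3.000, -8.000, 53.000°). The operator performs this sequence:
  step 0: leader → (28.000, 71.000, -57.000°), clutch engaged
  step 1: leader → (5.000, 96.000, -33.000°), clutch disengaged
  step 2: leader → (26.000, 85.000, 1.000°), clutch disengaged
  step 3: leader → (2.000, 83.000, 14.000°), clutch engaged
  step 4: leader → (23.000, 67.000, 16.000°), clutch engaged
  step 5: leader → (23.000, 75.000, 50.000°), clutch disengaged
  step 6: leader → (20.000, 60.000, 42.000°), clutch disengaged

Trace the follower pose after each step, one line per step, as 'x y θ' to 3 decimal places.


10.500 93.000 57.500
10.500 93.000 57.500
10.500 93.000 57.500
-14.000 86.000 71.000
6.500 23.000 73.500
6.500 23.000 73.500
6.500 23.000 73.500

step 0: Δleader=(8.000, 25.000, 4.000°), engaged; cmd=(7.500, 101.000, 4.500°) → follower=(10.500, 93.000, 57.500°)
step 1: Δleader=(-23.000, 25.000, 24.000°), disengaged; cmd=(0,0,0) → follower holds at (10.500, 93.000, 57.500°)
step 2: Δleader=(21.000, -11.000, 34.000°), disengaged; cmd=(0,0,0) → follower holds at (10.500, 93.000, 57.500°)
step 3: Δleader=(-24.000, -2.000, 13.000°), engaged; cmd=(-24.500, -7.000, 13.500°) → follower=(-14.000, 86.000, 71.000°)
step 4: Δleader=(21.000, -16.000, 2.000°), engaged; cmd=(20.500, -63.000, 2.500°) → follower=(6.500, 23.000, 73.500°)
step 5: Δleader=(0.000, 8.000, 34.000°), disengaged; cmd=(0,0,0) → follower holds at (6.500, 23.000, 73.500°)
step 6: Δleader=(-3.000, -15.000, -8.000°), disengaged; cmd=(0,0,0) → follower holds at (6.500, 23.000, 73.500°)


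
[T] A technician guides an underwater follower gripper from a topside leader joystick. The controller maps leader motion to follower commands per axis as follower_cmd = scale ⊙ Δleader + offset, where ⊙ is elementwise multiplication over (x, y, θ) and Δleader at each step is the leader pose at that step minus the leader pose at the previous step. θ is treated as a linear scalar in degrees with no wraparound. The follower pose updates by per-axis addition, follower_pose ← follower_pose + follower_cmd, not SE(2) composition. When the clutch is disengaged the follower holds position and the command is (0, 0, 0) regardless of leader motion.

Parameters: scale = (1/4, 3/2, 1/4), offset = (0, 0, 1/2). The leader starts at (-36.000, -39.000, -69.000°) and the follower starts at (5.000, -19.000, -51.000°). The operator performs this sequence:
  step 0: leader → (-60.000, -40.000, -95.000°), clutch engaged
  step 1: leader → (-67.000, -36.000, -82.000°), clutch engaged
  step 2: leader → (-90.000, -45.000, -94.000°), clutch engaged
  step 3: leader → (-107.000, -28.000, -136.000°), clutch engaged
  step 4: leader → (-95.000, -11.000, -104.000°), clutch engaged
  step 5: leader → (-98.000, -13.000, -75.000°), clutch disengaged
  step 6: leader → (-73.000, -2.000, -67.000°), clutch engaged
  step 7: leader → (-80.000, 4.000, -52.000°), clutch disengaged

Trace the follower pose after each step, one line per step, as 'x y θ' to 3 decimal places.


-1.000 -20.500 -57.000
-2.750 -14.500 -53.250
-8.500 -28.000 -55.750
-12.750 -2.500 -65.750
-9.750 23.000 -57.250
-9.750 23.000 -57.250
-3.500 39.500 -54.750
-3.500 39.500 -54.750

step 0: Δleader=(-24.000, -1.000, -26.000°), engaged; cmd=(-6.000, -1.500, -6.000°) → follower=(-1.000, -20.500, -57.000°)
step 1: Δleader=(-7.000, 4.000, 13.000°), engaged; cmd=(-1.750, 6.000, 3.750°) → follower=(-2.750, -14.500, -53.250°)
step 2: Δleader=(-23.000, -9.000, -12.000°), engaged; cmd=(-5.750, -13.500, -2.500°) → follower=(-8.500, -28.000, -55.750°)
step 3: Δleader=(-17.000, 17.000, -42.000°), engaged; cmd=(-4.250, 25.500, -10.000°) → follower=(-12.750, -2.500, -65.750°)
step 4: Δleader=(12.000, 17.000, 32.000°), engaged; cmd=(3.000, 25.500, 8.500°) → follower=(-9.750, 23.000, -57.250°)
step 5: Δleader=(-3.000, -2.000, 29.000°), disengaged; cmd=(0,0,0) → follower holds at (-9.750, 23.000, -57.250°)
step 6: Δleader=(25.000, 11.000, 8.000°), engaged; cmd=(6.250, 16.500, 2.500°) → follower=(-3.500, 39.500, -54.750°)
step 7: Δleader=(-7.000, 6.000, 15.000°), disengaged; cmd=(0,0,0) → follower holds at (-3.500, 39.500, -54.750°)


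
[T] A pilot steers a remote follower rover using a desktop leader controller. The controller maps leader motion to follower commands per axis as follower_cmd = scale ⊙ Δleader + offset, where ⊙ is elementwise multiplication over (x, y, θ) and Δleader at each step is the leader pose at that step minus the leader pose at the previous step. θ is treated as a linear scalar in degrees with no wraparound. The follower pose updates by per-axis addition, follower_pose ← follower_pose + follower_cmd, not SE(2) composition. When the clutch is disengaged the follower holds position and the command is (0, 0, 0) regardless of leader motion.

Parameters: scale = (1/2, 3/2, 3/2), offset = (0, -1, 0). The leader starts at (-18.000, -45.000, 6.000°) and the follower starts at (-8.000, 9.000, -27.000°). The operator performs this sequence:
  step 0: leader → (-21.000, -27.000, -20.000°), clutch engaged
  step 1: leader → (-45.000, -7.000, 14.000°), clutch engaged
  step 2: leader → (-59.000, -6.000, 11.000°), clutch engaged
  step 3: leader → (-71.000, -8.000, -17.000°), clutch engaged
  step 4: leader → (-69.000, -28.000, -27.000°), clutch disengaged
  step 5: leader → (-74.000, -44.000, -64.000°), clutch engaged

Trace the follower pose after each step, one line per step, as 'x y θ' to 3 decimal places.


-9.500 35.000 -66.000
-21.500 64.000 -15.000
-28.500 64.500 -19.500
-34.500 60.500 -61.500
-34.500 60.500 -61.500
-37.000 35.500 -117.000

step 0: Δleader=(-3.000, 18.000, -26.000°), engaged; cmd=(-1.500, 26.000, -39.000°) → follower=(-9.500, 35.000, -66.000°)
step 1: Δleader=(-24.000, 20.000, 34.000°), engaged; cmd=(-12.000, 29.000, 51.000°) → follower=(-21.500, 64.000, -15.000°)
step 2: Δleader=(-14.000, 1.000, -3.000°), engaged; cmd=(-7.000, 0.500, -4.500°) → follower=(-28.500, 64.500, -19.500°)
step 3: Δleader=(-12.000, -2.000, -28.000°), engaged; cmd=(-6.000, -4.000, -42.000°) → follower=(-34.500, 60.500, -61.500°)
step 4: Δleader=(2.000, -20.000, -10.000°), disengaged; cmd=(0,0,0) → follower holds at (-34.500, 60.500, -61.500°)
step 5: Δleader=(-5.000, -16.000, -37.000°), engaged; cmd=(-2.500, -25.000, -55.500°) → follower=(-37.000, 35.500, -117.000°)


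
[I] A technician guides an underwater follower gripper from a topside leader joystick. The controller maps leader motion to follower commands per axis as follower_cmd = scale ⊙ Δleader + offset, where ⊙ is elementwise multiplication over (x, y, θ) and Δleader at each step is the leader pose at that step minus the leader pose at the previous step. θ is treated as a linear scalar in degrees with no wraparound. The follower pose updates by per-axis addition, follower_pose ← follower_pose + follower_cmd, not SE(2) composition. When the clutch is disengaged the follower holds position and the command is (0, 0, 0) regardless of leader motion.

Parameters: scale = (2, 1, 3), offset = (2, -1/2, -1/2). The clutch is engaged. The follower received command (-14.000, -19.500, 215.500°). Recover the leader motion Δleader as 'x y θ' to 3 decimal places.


-8.000 -19.000 72.000

axis x: (-14.000 − 2) / (2) = -8.000
axis y: (-19.500 − -1/2) / (1) = -19.000
axis θ: (215.500 − -1/2) / (3) = 72.000


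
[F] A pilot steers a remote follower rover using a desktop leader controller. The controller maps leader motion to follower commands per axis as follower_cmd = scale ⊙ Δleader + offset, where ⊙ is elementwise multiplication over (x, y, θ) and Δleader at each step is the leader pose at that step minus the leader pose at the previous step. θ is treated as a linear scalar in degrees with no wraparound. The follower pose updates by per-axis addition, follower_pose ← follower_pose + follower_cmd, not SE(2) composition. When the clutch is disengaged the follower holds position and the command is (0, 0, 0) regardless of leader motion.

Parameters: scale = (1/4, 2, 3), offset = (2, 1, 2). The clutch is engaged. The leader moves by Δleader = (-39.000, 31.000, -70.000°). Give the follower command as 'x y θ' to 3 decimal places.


axis x: 1/4·-39.000 + 2 = -7.750
axis y: 2·31.000 + 1 = 63.000
axis θ: 3·-70.000 + 2 = -208.000

-7.750 63.000 -208.000


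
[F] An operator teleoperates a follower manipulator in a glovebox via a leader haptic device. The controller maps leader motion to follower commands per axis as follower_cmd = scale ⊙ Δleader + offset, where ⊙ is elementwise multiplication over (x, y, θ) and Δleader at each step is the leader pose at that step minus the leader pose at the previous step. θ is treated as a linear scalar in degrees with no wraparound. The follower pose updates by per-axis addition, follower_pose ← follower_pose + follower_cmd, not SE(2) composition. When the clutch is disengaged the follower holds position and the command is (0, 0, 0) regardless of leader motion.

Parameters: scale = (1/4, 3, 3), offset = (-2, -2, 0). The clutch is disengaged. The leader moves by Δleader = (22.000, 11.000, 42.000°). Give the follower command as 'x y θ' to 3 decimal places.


clutch disengaged → follower holds; cmd = (0, 0, 0)

0.000 0.000 0.000


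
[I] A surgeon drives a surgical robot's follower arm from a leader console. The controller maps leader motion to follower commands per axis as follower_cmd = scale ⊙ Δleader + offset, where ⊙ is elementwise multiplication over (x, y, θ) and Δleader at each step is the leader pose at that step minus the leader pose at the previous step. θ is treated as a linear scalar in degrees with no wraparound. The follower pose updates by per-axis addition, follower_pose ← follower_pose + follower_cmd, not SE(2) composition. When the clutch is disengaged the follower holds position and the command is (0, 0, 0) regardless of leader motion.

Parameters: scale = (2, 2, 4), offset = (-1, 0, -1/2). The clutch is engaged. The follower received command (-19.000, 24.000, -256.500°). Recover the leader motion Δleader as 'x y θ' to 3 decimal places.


-9.000 12.000 -64.000

axis x: (-19.000 − -1) / (2) = -9.000
axis y: (24.000 − 0) / (2) = 12.000
axis θ: (-256.500 − -1/2) / (4) = -64.000


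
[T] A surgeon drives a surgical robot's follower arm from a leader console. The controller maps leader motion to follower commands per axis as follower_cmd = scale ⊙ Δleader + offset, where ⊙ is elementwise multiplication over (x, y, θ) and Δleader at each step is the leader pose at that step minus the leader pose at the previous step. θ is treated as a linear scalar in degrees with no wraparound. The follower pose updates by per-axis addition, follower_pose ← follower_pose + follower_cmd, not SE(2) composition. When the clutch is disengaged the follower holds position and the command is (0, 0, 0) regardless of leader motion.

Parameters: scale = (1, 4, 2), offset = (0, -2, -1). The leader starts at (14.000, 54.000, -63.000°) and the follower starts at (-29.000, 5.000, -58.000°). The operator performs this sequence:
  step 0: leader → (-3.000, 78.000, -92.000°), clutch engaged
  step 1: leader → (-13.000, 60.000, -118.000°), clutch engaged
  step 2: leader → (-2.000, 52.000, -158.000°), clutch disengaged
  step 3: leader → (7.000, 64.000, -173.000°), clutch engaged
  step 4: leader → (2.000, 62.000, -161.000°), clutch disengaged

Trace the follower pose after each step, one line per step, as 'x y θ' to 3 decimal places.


-46.000 99.000 -117.000
-56.000 25.000 -170.000
-56.000 25.000 -170.000
-47.000 71.000 -201.000
-47.000 71.000 -201.000

step 0: Δleader=(-17.000, 24.000, -29.000°), engaged; cmd=(-17.000, 94.000, -59.000°) → follower=(-46.000, 99.000, -117.000°)
step 1: Δleader=(-10.000, -18.000, -26.000°), engaged; cmd=(-10.000, -74.000, -53.000°) → follower=(-56.000, 25.000, -170.000°)
step 2: Δleader=(11.000, -8.000, -40.000°), disengaged; cmd=(0,0,0) → follower holds at (-56.000, 25.000, -170.000°)
step 3: Δleader=(9.000, 12.000, -15.000°), engaged; cmd=(9.000, 46.000, -31.000°) → follower=(-47.000, 71.000, -201.000°)
step 4: Δleader=(-5.000, -2.000, 12.000°), disengaged; cmd=(0,0,0) → follower holds at (-47.000, 71.000, -201.000°)


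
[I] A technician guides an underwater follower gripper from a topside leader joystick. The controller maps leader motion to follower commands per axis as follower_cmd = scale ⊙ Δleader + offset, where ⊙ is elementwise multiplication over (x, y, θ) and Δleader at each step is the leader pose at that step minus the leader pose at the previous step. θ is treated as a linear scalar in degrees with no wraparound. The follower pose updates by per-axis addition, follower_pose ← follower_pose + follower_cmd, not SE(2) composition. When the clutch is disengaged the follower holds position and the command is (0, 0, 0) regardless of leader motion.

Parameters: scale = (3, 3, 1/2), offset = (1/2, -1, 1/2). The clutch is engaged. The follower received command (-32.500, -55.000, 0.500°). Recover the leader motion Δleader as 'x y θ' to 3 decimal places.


axis x: (-32.500 − 1/2) / (3) = -11.000
axis y: (-55.000 − -1) / (3) = -18.000
axis θ: (0.500 − 1/2) / (1/2) = 0.000

-11.000 -18.000 0.000
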